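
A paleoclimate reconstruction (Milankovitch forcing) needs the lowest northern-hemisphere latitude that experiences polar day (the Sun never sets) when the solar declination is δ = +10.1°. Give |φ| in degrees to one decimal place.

Polar day requires cos H₀ = −tan φ tan δ ≤ −1, i.e. tan φ tan δ ≥ 1.
The boundary is |tan φ| · |tan δ| = 1, so |φ| = 90° − |δ| = 90° − 10.1° = 79.9° in the northern hemisphere.

|φ| = 79.9°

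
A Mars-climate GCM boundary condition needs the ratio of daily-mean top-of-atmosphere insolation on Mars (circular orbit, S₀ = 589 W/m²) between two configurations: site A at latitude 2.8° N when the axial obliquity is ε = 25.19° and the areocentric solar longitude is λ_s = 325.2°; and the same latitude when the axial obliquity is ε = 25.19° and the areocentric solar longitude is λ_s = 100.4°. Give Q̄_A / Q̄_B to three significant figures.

— Configuration A (φ=+2.8°):
sin δ = sin 25.19° × sin 325.2° = -0.24291, so δ = -14.058°.
cos H₀ = −tan(+2.8°) tan(-14.058°) = 0.0122, H₀ = 1.5585 rad.
Bracket: H₀ sin φ sin δ + cos φ cos δ sin H₀ = 1.5585×0.04885×-0.24291 + 0.99881×0.97005×0.99993 = -0.018493 + 0.968828 = 0.950335.
Q̄ = (S₀/π) × [bracket] = (589/π) × 0.950335 = 178.17 W/m².
— Configuration B (φ=+2.8°):
sin δ = sin 25.19° × sin 100.4° = 0.41863, so δ = +24.748°.
cos H₀ = −tan(+2.8°) tan(+24.748°) = -0.0225, H₀ = 1.5933 rad.
Bracket: H₀ sin φ sin δ + cos φ cos δ sin H₀ = 1.5933×0.04885×0.41863 + 0.99881×0.90816×0.99975 = 0.032583 + 0.906853 = 0.939436.
Q̄ = (S₀/π) × [bracket] = (589/π) × 0.939436 = 176.13 W/m².
Ratio Q̄_A / Q̄_B = 178.17 / 176.13 = 1.012.

Q̄_A / Q̄_B ≈ 1.01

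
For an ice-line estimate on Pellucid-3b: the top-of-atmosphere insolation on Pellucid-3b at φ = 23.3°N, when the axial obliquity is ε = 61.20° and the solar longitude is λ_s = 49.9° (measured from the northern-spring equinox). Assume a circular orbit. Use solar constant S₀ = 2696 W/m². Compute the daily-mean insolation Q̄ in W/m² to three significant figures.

Solar declination: sin δ = sin ε · sin λ_s = sin 61.20° × sin 49.9° = 0.67031, so δ = +42.091°.
cos H₀ = −tan(+23.3°) tan(+42.091°) = -0.3890, H₀ = 1.9704 rad.
Bracket: H₀ sin φ sin δ + cos φ cos δ sin H₀ = 1.9704×0.39555×0.67031 + 0.91845×0.74209×0.92123 = 0.522434 + 0.627885 = 1.150319.
Q̄ = (S₀/π) × [bracket] = (2696/π) × 1.150319 = 987.2 W/m².

Q̄ ≈ 987 W/m²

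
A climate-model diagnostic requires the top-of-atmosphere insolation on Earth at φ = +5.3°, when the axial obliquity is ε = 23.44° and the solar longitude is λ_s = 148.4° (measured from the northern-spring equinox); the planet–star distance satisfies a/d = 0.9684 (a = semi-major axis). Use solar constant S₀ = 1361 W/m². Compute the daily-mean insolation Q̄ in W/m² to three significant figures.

Solar declination: sin δ = sin ε · sin λ_s = sin 23.44° × sin 148.4° = 0.20844, so δ = +12.031°.
cos H₀ = −tan(+5.3°) tan(+12.031°) = -0.0198, H₀ = 1.5906 rad.
Bracket: H₀ sin φ sin δ + cos φ cos δ sin H₀ = 1.5906×0.09237×0.20844 + 0.99572×0.97804×0.99980 = 0.030625 + 0.973659 = 1.004284.
Inverse-square distance factor (a/d)² = 0.9684² = 0.937799.
Q̄ = (S₀/π) × 0.937799 × [bracket] = (1361/π) × 0.937799 × 1.004284 = 408.0 W/m².

Q̄ ≈ 408 W/m²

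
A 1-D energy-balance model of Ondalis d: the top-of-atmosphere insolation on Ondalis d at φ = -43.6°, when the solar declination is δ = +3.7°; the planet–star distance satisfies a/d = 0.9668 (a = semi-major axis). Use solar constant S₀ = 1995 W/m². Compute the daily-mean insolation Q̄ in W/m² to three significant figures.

cos H₀ = −tan(-43.6°) tan(+3.700°) = 0.0616, H₀ = 1.5092 rad.
Bracket: H₀ sin φ sin δ + cos φ cos δ sin H₀ = 1.5092×-0.68962×0.06453 + 0.72417×0.99792×0.99810 = -0.067161 + 0.721291 = 0.654130.
Inverse-square distance factor (a/d)² = 0.9668² = 0.934702.
Q̄ = (S₀/π) × 0.934702 × [bracket] = (1995/π) × 0.934702 × 0.654130 = 388.3 W/m².

Q̄ ≈ 388 W/m²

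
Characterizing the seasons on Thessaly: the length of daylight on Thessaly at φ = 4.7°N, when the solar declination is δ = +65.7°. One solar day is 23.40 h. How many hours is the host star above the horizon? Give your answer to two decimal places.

cos H₀ = −tan φ · tan δ = −tan(+4.7°) × tan(+65.700°) = -0.1821, so H₀ = 1.7539 rad = 100.49°.
Daylight = 2H₀/(2π) × 23.40 h = (1.7539/π) × 23.40 = 13.06 h.

13.06 h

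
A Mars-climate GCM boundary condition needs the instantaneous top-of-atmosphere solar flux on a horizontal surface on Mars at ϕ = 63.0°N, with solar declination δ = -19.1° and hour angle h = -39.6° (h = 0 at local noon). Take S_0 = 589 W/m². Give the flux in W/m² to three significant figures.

cos θ_z = sin ϕ sin δ + cos ϕ cos δ cos h = -0.291553 + 0.330549 = 0.038996.
Flux = S_0 · cos θ_z = 589 × 0.038996 = 22.97 W/m².

23.0 W/m²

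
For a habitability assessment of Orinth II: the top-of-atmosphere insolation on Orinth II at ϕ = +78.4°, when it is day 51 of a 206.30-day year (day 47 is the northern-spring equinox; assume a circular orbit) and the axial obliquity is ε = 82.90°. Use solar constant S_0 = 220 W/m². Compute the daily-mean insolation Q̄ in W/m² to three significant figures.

Q̄ ≈ 29.5 W/m²

Solar longitude: L_s = 360° × (51 − 47)/206.30 = 6.980°.
sin δ = sin 82.90° × sin 6.980° = 0.12059, so δ = +6.926°.
cos h₀ = −tan(+78.4°) tan(+6.926°) = -0.5918, h₀ = 2.2041 rad.
Bracket: h₀ sin ϕ sin δ + cos ϕ cos δ sin h₀ = 2.2041×0.97958×0.12059 + 0.20108×0.99270×0.80608 = 0.260365 + 0.160903 = 0.421268.
Q̄ = (S_0/π) × [bracket] = (220/π) × 0.421268 = 29.50 W/m².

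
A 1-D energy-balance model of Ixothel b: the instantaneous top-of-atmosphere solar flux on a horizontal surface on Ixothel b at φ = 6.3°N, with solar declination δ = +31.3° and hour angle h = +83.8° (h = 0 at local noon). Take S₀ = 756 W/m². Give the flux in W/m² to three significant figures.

112 W/m²

cos θ_z = sin φ sin δ + cos φ cos δ cos h = 0.057009 + 0.091724 = 0.148733.
Flux = S₀ · cos θ_z = 756 × 0.148733 = 112.4 W/m².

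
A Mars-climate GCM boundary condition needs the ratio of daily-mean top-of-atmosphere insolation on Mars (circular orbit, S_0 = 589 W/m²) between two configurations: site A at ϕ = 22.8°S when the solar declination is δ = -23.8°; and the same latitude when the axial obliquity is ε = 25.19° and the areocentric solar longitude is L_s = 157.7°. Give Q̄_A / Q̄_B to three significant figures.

— Configuration A (ϕ=-22.8°):
cos h₀ = −tan(-22.8°) tan(-23.800°) = -0.1854, h₀ = 1.7573 rad.
Bracket: h₀ sin ϕ sin δ + cos ϕ cos δ sin h₀ = 1.7573×-0.38752×-0.40355 + 0.92186×0.91496×0.98266 = 0.274813 + 0.828839 = 1.103652.
Q̄ = (S_0/π) × [bracket] = (589/π) × 1.103652 = 206.92 W/m².
— Configuration B (ϕ=-22.8°):
sin δ = sin 25.19° × sin 157.7° = 0.16150, so δ = +9.294°.
cos h₀ = −tan(-22.8°) tan(+9.294°) = 0.0688, h₀ = 1.5019 rad.
Bracket: h₀ sin ϕ sin δ + cos ϕ cos δ sin h₀ = 1.5019×-0.38752×0.16150 + 0.92186×0.98687×0.99763 = -0.093996 + 0.907600 = 0.813604.
Q̄ = (S_0/π) × [bracket] = (589/π) × 0.813604 = 152.54 W/m².
Ratio Q̄_A / Q̄_B = 206.92 / 152.54 = 1.356.

Q̄_A / Q̄_B ≈ 1.36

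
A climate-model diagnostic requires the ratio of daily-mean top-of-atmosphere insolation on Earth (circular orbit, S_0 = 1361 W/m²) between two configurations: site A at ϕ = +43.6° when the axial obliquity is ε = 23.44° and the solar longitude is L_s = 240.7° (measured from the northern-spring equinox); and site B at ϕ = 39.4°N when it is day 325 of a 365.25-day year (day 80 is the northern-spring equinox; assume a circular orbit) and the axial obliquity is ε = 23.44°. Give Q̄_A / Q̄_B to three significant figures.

Q̄_A / Q̄_B ≈ 0.844

— Configuration A (ϕ=+43.6°):
Solar declination: sin δ = sin ε · sin L_s = sin 23.44° × sin 240.7° = -0.34690, so δ = -20.298°.
cos h₀ = −tan(+43.6°) tan(-20.298°) = 0.3522, h₀ = 1.2109 rad.
Bracket: h₀ sin ϕ sin δ + cos ϕ cos δ sin h₀ = 1.2109×0.68962×-0.34690 + 0.72417×0.93790×0.93592 = -0.289683 + 0.635676 = 0.345993.
Q̄ = (S_0/π) × [bracket] = (1361/π) × 0.345993 = 149.89 W/m².
— Configuration B (ϕ=+39.4°):
Solar longitude: L_s = 360° × (325 − 80)/365.25 = 241.478°.
sin δ = sin 23.44° × sin 241.478° = -0.34951, so δ = -20.457°.
cos h₀ = −tan(+39.4°) tan(-20.457°) = 0.3064, h₀ = 1.2594 rad.
Bracket: h₀ sin ϕ sin δ + cos ϕ cos δ sin h₀ = 1.2594×0.63473×-0.34951 + 0.77273×0.93693×0.95190 = -0.279391 + 0.689170 = 0.409779.
Q̄ = (S_0/π) × [bracket] = (1361/π) × 0.409779 = 177.52 W/m².
Ratio Q̄_A / Q̄_B = 149.89 / 177.52 = 0.8444.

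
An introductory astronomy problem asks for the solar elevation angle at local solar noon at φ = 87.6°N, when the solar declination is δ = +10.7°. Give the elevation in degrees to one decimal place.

At local noon the hour angle is zero, so the zenith angle equals |φ − δ| = |+87.6° − (+10.700°)| = 76.900°.
Elevation = 90° − 76.900° = 13.1°.

13.1°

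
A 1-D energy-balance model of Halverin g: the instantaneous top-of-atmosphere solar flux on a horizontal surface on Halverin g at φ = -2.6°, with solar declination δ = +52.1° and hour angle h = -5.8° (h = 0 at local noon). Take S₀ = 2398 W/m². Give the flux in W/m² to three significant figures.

1.38e+03 W/m²

cos θ_z = sin φ sin δ + cos φ cos δ cos h = -0.035795 + 0.610511 = 0.574716.
Flux = S₀ · cos θ_z = 2398 × 0.574716 = 1378 W/m².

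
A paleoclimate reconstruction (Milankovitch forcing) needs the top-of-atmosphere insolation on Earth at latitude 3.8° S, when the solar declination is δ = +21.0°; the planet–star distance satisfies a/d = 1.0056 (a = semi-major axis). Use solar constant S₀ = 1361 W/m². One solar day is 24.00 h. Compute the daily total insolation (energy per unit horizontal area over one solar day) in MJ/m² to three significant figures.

cos H₀ = −tan(-3.8°) tan(+21.000°) = 0.0255, H₀ = 1.5453 rad.
Bracket: H₀ sin φ sin δ + cos φ cos δ sin H₀ = 1.5453×-0.06627×0.35837 + 0.99780×0.93358×0.99967 = -0.036700 + 0.931219 = 0.894519.
Inverse-square distance factor (a/d)² = 1.0056² = 1.011231.
Q̄ = (S₀/π) × 1.011231 × [bracket] = (1361/π) × 1.011231 × 0.894519 = 391.88 W/m².
Daily total = Q̄ × 24.00 h × 3600 s/h = 391.88 × 24.00 × 3600 / 10⁶ = 33.86 MJ/m².

33.9 MJ/m²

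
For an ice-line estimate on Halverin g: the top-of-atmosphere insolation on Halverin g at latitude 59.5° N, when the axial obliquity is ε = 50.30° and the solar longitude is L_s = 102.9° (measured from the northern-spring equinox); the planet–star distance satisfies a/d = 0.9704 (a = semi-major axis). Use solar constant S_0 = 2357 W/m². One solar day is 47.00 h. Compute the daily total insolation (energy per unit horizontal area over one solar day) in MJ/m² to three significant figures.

Solar declination: sin δ = sin ε · sin L_s = sin 50.30° × sin 102.9° = 0.74998, so δ = +48.589°.
cos h₀ = −tan(+59.5°) tan(+48.589°) = -1.9249 ≤ −1 ⇒ polar day, h₀ = π.
Bracket: h₀ sin ϕ sin δ + cos ϕ cos δ sin h₀ = 3.1416×0.86163×0.74998 + 0.50754×0.66146×0.00000 = 2.030118 + 0.000000 = 2.030118.
Inverse-square distance factor (a/d)² = 0.9704² = 0.941676.
Q̄ = (S_0/π) × 0.941676 × [bracket] = (2357/π) × 0.941676 × 2.030118 = 1434.3 W/m².
Daily total = Q̄ × 47.00 h × 3600 s/h = 1434.3 × 47.00 × 3600 / 10⁶ = 242.7 MJ/m².

243 MJ/m²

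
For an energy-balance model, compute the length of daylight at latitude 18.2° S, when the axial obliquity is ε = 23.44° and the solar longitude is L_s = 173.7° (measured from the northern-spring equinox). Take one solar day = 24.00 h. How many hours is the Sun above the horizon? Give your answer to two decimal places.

Solar declination: sin δ = sin ε · sin L_s = sin 23.44° × sin 173.7° = 0.04365, so δ = +2.502°.
cos h₀ = −tan ϕ · tan δ = −tan(-18.2°) × tan(+2.502°) = 0.0144, so h₀ = 1.5564 rad = 89.18°.
Daylight = 2h₀/(2π) × 24.00 h = (1.5564/π) × 24.00 = 11.89 h.

11.89 h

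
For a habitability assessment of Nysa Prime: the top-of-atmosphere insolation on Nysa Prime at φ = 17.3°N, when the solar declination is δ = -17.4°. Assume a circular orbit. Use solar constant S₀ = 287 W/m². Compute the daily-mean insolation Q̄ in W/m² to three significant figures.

Q̄ ≈ 70.9 W/m²

cos H₀ = −tan(+17.3°) tan(-17.400°) = 0.0976, H₀ = 1.4730 rad.
Bracket: H₀ sin φ sin δ + cos φ cos δ sin H₀ = 1.4730×0.29737×-0.29904 + 0.95476×0.95424×0.99523 = -0.130987 + 0.906724 = 0.775737.
Q̄ = (S₀/π) × [bracket] = (287/π) × 0.775737 = 70.87 W/m².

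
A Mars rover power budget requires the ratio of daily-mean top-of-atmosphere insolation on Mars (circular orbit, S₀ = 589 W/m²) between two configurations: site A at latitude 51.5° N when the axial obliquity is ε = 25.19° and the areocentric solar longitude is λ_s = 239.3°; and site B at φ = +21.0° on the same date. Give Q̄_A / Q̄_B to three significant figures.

Q̄_A / Q̄_B ≈ 0.300

— Configuration A (φ=+51.5°):
sin δ = sin 25.19° × sin 239.3° = -0.36597, so δ = -21.467°.
cos H₀ = −tan(+51.5°) tan(-21.467°) = 0.4944, H₀ = 1.0537 rad.
Bracket: H₀ sin φ sin δ + cos φ cos δ sin H₀ = 1.0537×0.78261×-0.36597 + 0.62251×0.93063×0.86924 = -0.301792 + 0.503574 = 0.201782.
Q̄ = (S₀/π) × [bracket] = (589/π) × 0.201782 = 37.831 W/m².
— Configuration B (φ=+21.0°):
cos H₀ = −tan(+21.0°) tan(-21.467°) = 0.1510, H₀ = 1.4193 rad.
Bracket: H₀ sin φ sin δ + cos φ cos δ sin H₀ = 1.4193×0.35837×-0.36597 + 0.93358×0.93063×0.98854 = -0.186145 + 0.858861 = 0.672716.
Q̄ = (S₀/π) × [bracket] = (589/π) × 0.672716 = 126.12 W/m².
Ratio Q̄_A / Q̄_B = 37.831 / 126.12 = 0.3000.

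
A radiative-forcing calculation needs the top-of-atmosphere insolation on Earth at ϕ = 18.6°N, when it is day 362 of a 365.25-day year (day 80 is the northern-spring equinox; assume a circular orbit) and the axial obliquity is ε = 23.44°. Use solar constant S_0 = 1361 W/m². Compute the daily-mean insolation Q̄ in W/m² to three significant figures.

Solar longitude: L_s = 360° × (362 − 80)/365.25 = 277.947°.
sin δ = sin 23.44° × sin 277.947° = -0.39397, so δ = -23.202°.
cos h₀ = −tan(+18.6°) tan(-23.202°) = 0.1443, h₀ = 1.4260 rad.
Bracket: h₀ sin ϕ sin δ + cos ϕ cos δ sin h₀ = 1.4260×0.31896×-0.39397 + 0.94777×0.91912×0.98954 = -0.179192 + 0.862003 = 0.682811.
Q̄ = (S_0/π) × [bracket] = (1361/π) × 0.682811 = 295.8 W/m².

Q̄ ≈ 296 W/m²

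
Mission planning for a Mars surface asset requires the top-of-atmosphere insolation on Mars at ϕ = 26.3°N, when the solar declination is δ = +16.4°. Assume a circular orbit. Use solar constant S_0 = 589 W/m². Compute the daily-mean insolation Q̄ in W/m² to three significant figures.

cos h₀ = −tan(+26.3°) tan(+16.400°) = -0.1455, h₀ = 1.7168 rad.
Bracket: h₀ sin ϕ sin δ + cos ϕ cos δ sin h₀ = 1.7168×0.44307×0.28234 + 0.89649×0.95931×0.98936 = 0.214765 + 0.850861 = 1.065626.
Q̄ = (S_0/π) × [bracket] = (589/π) × 1.065626 = 199.8 W/m².

Q̄ ≈ 200 W/m²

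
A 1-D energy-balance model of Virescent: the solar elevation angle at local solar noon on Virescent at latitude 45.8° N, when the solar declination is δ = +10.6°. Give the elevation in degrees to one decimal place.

54.8°

At local noon the hour angle is zero, so the zenith angle equals |ϕ − δ| = |+45.8° − (+10.600°)| = 35.200°.
Elevation = 90° − 35.200° = 54.8°.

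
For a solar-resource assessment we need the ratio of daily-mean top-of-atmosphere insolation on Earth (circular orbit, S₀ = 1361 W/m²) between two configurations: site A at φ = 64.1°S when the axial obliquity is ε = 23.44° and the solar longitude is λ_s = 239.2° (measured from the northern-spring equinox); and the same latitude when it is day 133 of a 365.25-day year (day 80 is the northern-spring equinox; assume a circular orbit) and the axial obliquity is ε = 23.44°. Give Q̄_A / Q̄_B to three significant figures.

— Configuration A (φ=-64.1°):
Solar declination: sin δ = sin ε · sin λ_s = sin 23.44° × sin 239.2° = -0.34168, so δ = -19.980°.
cos H₀ = −tan(-64.1°) tan(-19.980°) = -0.7487, H₀ = 2.4169 rad.
Bracket: H₀ sin φ sin δ + cos φ cos δ sin H₀ = 2.4169×-0.89956×-0.34168 + 0.43680×0.93981×0.66287 = 0.742862 + 0.272114 = 1.014976.
Q̄ = (S₀/π) × [bracket] = (1361/π) × 1.014976 = 439.71 W/m².
— Configuration B (φ=-64.1°):
Solar longitude: λ_s = 360° × (133 − 80)/365.25 = 52.238°.
sin δ = sin 23.44° × sin 52.238° = 0.31448, so δ = +18.329°.
cos H₀ = −tan(-64.1°) tan(+18.329°) = 0.6823, H₀ = 0.8200 rad.
Bracket: H₀ sin φ sin δ + cos φ cos δ sin H₀ = 0.8200×-0.89956×0.31448 + 0.43680×0.94927×0.73112 = -0.231973 + 0.303152 = 0.071179.
Q̄ = (S₀/π) × [bracket] = (1361/π) × 0.071179 = 30.836 W/m².
Ratio Q̄_A / Q̄_B = 439.71 / 30.836 = 14.26.

Q̄_A / Q̄_B ≈ 14.3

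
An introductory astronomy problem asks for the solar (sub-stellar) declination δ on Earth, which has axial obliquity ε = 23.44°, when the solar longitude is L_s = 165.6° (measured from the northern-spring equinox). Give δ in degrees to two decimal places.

δ = +5.68°

sin δ = sin ε · sin L_s = sin 23.44° × sin 165.6° = 0.098926.
δ = arcsin(0.098926) = +5.68°.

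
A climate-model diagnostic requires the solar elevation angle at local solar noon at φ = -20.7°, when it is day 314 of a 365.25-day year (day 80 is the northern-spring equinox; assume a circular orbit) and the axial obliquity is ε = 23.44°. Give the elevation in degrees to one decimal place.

Solar longitude: λ_s = 360° × (314 − 80)/365.25 = 230.637°.
sin δ = sin 23.44° × sin 230.637° = -0.30755, so δ = -17.911°.
At local noon the hour angle is zero, so the zenith angle equals |φ − δ| = |-20.7° − (-17.911°)| = 2.789°.
Elevation = 90° − 2.789° = 87.2°.

87.2°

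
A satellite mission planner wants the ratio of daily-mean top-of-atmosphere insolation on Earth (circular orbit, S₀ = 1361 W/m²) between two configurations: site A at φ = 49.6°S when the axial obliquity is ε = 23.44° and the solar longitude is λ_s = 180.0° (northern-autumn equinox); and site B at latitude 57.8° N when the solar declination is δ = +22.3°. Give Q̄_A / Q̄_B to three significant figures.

Q̄_A / Q̄_B ≈ 0.586

— Configuration A (φ=-49.6°):
Solar declination: sin δ = sin ε · sin λ_s = sin 23.44° × sin 180.0° = 0.00000, so δ = +0.000°.
cos H₀ = −tan(-49.6°) tan(+0.000°) = 0.0000, H₀ = 1.5708 rad.
Bracket: H₀ sin φ sin δ + cos φ cos δ sin H₀ = 1.5708×-0.76154×0.00000 + 0.64812×1.00000×1.00000 = -0.000000 + 0.648120 = 0.648120.
Q̄ = (S₀/π) × [bracket] = (1361/π) × 0.648120 = 280.78 W/m².
— Configuration B (φ=+57.8°):
cos H₀ = −tan(+57.8°) tan(+22.300°) = -0.6513, H₀ = 2.2801 rad.
Bracket: H₀ sin φ sin δ + cos φ cos δ sin H₀ = 2.2801×0.84619×0.37946 + 0.53288×0.92521×0.75884 = 0.732129 + 0.374128 = 1.106257.
Q̄ = (S₀/π) × [bracket] = (1361/π) × 1.106257 = 479.25 W/m².
Ratio Q̄_A / Q̄_B = 280.78 / 479.25 = 0.5859.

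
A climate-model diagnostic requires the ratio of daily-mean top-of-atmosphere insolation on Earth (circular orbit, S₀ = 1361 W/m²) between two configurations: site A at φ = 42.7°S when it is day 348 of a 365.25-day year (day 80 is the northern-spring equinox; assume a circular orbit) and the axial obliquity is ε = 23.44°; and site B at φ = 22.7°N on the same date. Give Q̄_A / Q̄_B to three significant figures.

Q̄_A / Q̄_B ≈ 1.85

— Configuration A (φ=-42.7°):
Solar longitude: λ_s = 360° × (348 − 80)/365.25 = 264.148°.
sin δ = sin 23.44° × sin 264.148° = -0.39572, so δ = -23.311°.
cos H₀ = −tan(-42.7°) tan(-23.311°) = -0.3976, H₀ = 1.9797 rad.
Bracket: H₀ sin φ sin δ + cos φ cos δ sin H₀ = 1.9797×-0.67816×-0.39572 + 0.73491×0.91837×0.91755 = 0.531275 + 0.619272 = 1.150547.
Q̄ = (S₀/π) × [bracket] = (1361/π) × 1.150547 = 498.44 W/m².
— Configuration B (φ=+22.7°):
cos H₀ = −tan(+22.7°) tan(-23.311°) = 0.1802, H₀ = 1.3896 rad.
Bracket: H₀ sin φ sin δ + cos φ cos δ sin H₀ = 1.3896×0.38591×-0.39572 + 0.92254×0.91837×0.98362 = -0.212209 + 0.833355 = 0.621146.
Q̄ = (S₀/π) × [bracket] = (1361/π) × 0.621146 = 269.09 W/m².
Ratio Q̄_A / Q̄_B = 498.44 / 269.09 = 1.852.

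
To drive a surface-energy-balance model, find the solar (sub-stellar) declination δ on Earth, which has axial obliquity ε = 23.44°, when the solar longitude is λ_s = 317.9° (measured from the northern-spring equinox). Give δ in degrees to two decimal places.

sin δ = sin ε · sin λ_s = sin 23.44° × sin 317.9° = -0.266688.
δ = arcsin(-0.266688) = -15.47°.

δ = -15.47°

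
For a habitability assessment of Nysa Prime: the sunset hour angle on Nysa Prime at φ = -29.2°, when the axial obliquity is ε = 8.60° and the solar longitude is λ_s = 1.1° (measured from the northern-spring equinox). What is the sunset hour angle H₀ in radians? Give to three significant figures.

H₀ = 1.57 rad

Solar declination: sin δ = sin ε · sin λ_s = sin 8.60° × sin 1.1° = 0.00287, so δ = +0.164°.
cos H₀ = −tan φ · tan δ = −tan(-29.2°) × tan(+0.164°) = 0.0016, so H₀ = 1.5692 rad = 89.91°.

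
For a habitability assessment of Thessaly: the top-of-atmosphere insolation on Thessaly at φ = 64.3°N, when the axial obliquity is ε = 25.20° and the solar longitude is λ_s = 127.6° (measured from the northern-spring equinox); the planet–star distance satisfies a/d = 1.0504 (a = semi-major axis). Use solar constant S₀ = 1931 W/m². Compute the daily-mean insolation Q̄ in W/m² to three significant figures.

Q̄ ≈ 682 W/m²

Solar declination: sin δ = sin ε · sin λ_s = sin 25.20° × sin 127.6° = 0.33734, so δ = +19.715°.
cos H₀ = −tan(+64.3°) tan(+19.715°) = -0.7446, H₀ = 2.4107 rad.
Bracket: H₀ sin φ sin δ + cos φ cos δ sin H₀ = 2.4107×0.90108×0.33734 + 0.43366×0.94138×0.66752 = 0.732781 + 0.272508 = 1.005289.
Inverse-square distance factor (a/d)² = 1.0504² = 1.103340.
Q̄ = (S₀/π) × 1.103340 × [bracket] = (1931/π) × 1.103340 × 1.005289 = 681.8 W/m².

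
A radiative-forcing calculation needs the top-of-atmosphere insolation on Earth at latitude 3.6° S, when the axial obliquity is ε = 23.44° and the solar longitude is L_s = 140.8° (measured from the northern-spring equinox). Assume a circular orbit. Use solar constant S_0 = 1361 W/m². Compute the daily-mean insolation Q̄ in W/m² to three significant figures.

Q̄ ≈ 408 W/m²

Solar declination: sin δ = sin ε · sin L_s = sin 23.44° × sin 140.8° = 0.25141, so δ = +14.561°.
cos h₀ = −tan(-3.6°) tan(+14.561°) = 0.0163, h₀ = 1.5545 rad.
Bracket: h₀ sin ϕ sin δ + cos ϕ cos δ sin h₀ = 1.5545×-0.06279×0.25141 + 0.99803×0.96788×0.99987 = -0.024539 + 0.965848 = 0.941309.
Q̄ = (S_0/π) × [bracket] = (1361/π) × 0.941309 = 407.8 W/m².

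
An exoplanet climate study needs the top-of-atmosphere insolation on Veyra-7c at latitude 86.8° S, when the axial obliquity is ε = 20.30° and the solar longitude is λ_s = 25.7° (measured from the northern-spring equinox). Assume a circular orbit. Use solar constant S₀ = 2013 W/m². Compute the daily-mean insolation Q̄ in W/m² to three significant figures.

Solar declination: sin δ = sin ε · sin λ_s = sin 20.30° × sin 25.7° = 0.15045, so δ = +8.653°.
cos H₀ = −tan(-86.8°) tan(+8.653°) = 2.7220 ≥ 1 ⇒ polar night, H₀ = 0 and Q̄ = 0.

Q̄ ≈ 0.00 W/m²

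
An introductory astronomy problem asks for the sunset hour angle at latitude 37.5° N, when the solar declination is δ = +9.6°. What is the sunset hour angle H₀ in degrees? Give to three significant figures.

H₀ = 97.5°

cos H₀ = −tan φ · tan δ = −tan(+37.5°) × tan(+9.600°) = -0.1298, so H₀ = 1.7009 rad = 97.46°.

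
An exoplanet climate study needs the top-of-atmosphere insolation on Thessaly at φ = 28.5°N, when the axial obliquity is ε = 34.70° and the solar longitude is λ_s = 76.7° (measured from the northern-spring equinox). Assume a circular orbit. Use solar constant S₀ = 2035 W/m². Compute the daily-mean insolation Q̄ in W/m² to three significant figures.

Solar declination: sin δ = sin ε · sin λ_s = sin 34.70° × sin 76.7° = 0.55401, so δ = +33.643°.
cos H₀ = −tan(+28.5°) tan(+33.643°) = -0.3613, H₀ = 1.9405 rad.
Bracket: H₀ sin φ sin δ + cos φ cos δ sin H₀ = 1.9405×0.47716×0.55401 + 0.87882×0.83251×0.93244 = 0.512974 + 0.682198 = 1.195172.
Q̄ = (S₀/π) × [bracket] = (2035/π) × 1.195172 = 774.2 W/m².

Q̄ ≈ 774 W/m²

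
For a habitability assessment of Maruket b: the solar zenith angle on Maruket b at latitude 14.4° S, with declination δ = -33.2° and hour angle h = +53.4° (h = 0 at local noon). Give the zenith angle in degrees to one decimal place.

θ_z = 51.7°

cos θ_z = sin ϕ sin δ + cos ϕ cos δ cos h = 0.136173 + 0.483226 = 0.619399.
θ_z = arccos(0.619399) = 51.7°.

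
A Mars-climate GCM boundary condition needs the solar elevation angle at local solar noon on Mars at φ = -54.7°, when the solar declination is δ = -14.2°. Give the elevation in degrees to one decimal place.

49.5°

At local noon the hour angle is zero, so the zenith angle equals |φ − δ| = |-54.7° − (-14.200°)| = 40.500°.
Elevation = 90° − 40.500° = 49.5°.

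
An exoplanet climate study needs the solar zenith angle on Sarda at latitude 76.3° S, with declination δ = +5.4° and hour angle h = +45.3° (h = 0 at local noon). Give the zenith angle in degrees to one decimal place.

cos θ_z = sin φ sin δ + cos φ cos δ cos h = -0.091431 + 0.165851 = 0.074420.
θ_z = arccos(0.074420) = 85.7°.

θ_z = 85.7°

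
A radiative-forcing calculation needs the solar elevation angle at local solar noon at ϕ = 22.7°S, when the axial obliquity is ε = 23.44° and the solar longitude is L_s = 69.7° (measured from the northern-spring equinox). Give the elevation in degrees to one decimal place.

45.4°

Solar declination: sin δ = sin ε · sin L_s = sin 23.44° × sin 69.7° = 0.37308, so δ = +21.906°.
At local noon the hour angle is zero, so the zenith angle equals |ϕ − δ| = |-22.7° − (+21.906°)| = 44.606°.
Elevation = 90° − 44.606° = 45.4°.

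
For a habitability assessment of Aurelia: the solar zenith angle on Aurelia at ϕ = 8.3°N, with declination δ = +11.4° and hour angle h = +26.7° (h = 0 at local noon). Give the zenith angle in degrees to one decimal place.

θ_z = 26.5°

cos θ_z = sin ϕ sin δ + cos ϕ cos δ cos h = 0.028533 + 0.866573 = 0.895106.
θ_z = arccos(0.895106) = 26.5°.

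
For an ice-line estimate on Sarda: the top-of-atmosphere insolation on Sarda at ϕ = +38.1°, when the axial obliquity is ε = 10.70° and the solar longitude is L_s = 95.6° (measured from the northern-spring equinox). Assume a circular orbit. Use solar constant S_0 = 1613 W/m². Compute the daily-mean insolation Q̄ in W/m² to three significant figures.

Solar declination: sin δ = sin ε · sin L_s = sin 10.70° × sin 95.6° = 0.18478, so δ = +10.648°.
cos h₀ = −tan(+38.1°) tan(+10.648°) = -0.1474, h₀ = 1.7188 rad.
Bracket: h₀ sin ϕ sin δ + cos ϕ cos δ sin h₀ = 1.7188×0.61704×0.18478 + 0.78694×0.98278×0.98907 = 0.195972 + 0.764936 = 0.960908.
Q̄ = (S_0/π) × [bracket] = (1613/π) × 0.960908 = 493.4 W/m².

Q̄ ≈ 493 W/m²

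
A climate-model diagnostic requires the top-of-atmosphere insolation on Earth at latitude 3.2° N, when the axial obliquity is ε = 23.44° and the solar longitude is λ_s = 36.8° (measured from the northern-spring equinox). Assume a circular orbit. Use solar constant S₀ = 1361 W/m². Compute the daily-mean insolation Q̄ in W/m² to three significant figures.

Q̄ ≈ 429 W/m²

Solar declination: sin δ = sin ε · sin λ_s = sin 23.44° × sin 36.8° = 0.23828, so δ = +13.785°.
cos H₀ = −tan(+3.2°) tan(+13.785°) = -0.0137, H₀ = 1.5845 rad.
Bracket: H₀ sin φ sin δ + cos φ cos δ sin H₀ = 1.5845×0.05582×0.23828 + 0.99844×0.97120×0.99991 = 0.021075 + 0.969598 = 0.990673.
Q̄ = (S₀/π) × [bracket] = (1361/π) × 0.990673 = 429.2 W/m².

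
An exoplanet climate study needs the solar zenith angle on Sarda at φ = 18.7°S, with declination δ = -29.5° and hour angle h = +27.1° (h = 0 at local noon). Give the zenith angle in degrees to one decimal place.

θ_z = 26.9°

cos θ_z = sin φ sin δ + cos φ cos δ cos h = 0.157877 + 0.733900 = 0.891777.
θ_z = arccos(0.891777) = 26.9°.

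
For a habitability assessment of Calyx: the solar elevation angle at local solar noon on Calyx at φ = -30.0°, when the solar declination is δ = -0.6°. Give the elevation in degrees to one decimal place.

60.6°

At local noon the hour angle is zero, so the zenith angle equals |φ − δ| = |-30.0° − (-0.600°)| = 29.400°.
Elevation = 90° − 29.400° = 60.6°.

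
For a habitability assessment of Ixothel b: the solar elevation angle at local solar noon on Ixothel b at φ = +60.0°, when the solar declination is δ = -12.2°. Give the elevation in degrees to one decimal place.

At local noon the hour angle is zero, so the zenith angle equals |φ − δ| = |+60.0° − (-12.200°)| = 72.200°.
Elevation = 90° − 72.200° = 17.8°.

17.8°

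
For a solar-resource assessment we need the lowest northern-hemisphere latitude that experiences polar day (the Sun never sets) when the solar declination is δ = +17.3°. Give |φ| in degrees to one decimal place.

Polar day requires cos H₀ = −tan φ tan δ ≤ −1, i.e. tan φ tan δ ≥ 1.
The boundary is |tan φ| · |tan δ| = 1, so |φ| = 90° − |δ| = 90° − 17.3° = 72.7° in the northern hemisphere.

|φ| = 72.7°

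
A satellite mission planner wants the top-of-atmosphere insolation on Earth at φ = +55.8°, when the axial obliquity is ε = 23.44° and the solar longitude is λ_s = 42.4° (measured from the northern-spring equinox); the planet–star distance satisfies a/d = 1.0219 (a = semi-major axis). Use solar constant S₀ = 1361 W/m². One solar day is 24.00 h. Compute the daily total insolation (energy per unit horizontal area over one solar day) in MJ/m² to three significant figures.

Solar declination: sin δ = sin ε · sin λ_s = sin 23.44° × sin 42.4° = 0.26823, so δ = +15.559°.
cos H₀ = −tan(+55.8°) tan(+15.559°) = -0.4097, H₀ = 1.9929 rad.
Bracket: H₀ sin φ sin δ + cos φ cos δ sin H₀ = 1.9929×0.82708×0.26823 + 0.56208×0.96335×0.91222 = 0.442120 + 0.493949 = 0.936069.
Inverse-square distance factor (a/d)² = 1.0219² = 1.044280.
Q̄ = (S₀/π) × 1.044280 × [bracket] = (1361/π) × 1.044280 × 0.936069 = 423.48 W/m².
Daily total = Q̄ × 24.00 h × 3600 s/h = 423.48 × 24.00 × 3600 / 10⁶ = 36.59 MJ/m².

36.6 MJ/m²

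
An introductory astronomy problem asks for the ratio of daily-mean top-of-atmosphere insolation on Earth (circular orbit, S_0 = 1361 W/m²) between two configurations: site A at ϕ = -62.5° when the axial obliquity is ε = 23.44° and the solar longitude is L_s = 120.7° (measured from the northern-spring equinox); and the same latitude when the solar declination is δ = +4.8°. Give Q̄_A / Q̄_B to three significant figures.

— Configuration A (ϕ=-62.5°):
Solar declination: sin δ = sin ε · sin L_s = sin 23.44° × sin 120.7° = 0.34204, so δ = +20.001°.
cos h₀ = −tan(-62.5°) tan(+20.001°) = 0.6992, h₀ = 0.7965 rad.
Bracket: h₀ sin ϕ sin δ + cos ϕ cos δ sin h₀ = 0.7965×-0.88701×0.34204 + 0.46175×0.93969×0.71490 = -0.241652 + 0.310196 = 0.068544.
Q̄ = (S_0/π) × [bracket] = (1361/π) × 0.068544 = 29.695 W/m².
— Configuration B (ϕ=-62.5°):
cos h₀ = −tan(-62.5°) tan(+4.800°) = 0.1613, h₀ = 1.4088 rad.
Bracket: h₀ sin ϕ sin δ + cos ϕ cos δ sin h₀ = 1.4088×-0.88701×0.08368 + 0.46175×0.99649×0.98690 = -0.104568 + 0.454102 = 0.349534.
Q̄ = (S_0/π) × [bracket] = (1361/π) × 0.349534 = 151.43 W/m².
Ratio Q̄_A / Q̄_B = 29.695 / 151.43 = 0.1961.

Q̄_A / Q̄_B ≈ 0.196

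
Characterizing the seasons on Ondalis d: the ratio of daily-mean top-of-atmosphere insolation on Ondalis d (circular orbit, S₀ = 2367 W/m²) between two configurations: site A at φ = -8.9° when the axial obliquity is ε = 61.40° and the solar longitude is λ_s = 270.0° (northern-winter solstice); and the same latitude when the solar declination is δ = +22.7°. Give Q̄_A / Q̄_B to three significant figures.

Q̄_A / Q̄_B ≈ 0.861

— Configuration A (φ=-8.9°):
Solar declination: sin δ = sin ε · sin λ_s = sin 61.40° × sin 270.0° = -0.87798, so δ = -61.400°.
cos H₀ = −tan(-8.9°) tan(-61.400°) = -0.2872, H₀ = 1.8621 rad.
Bracket: H₀ sin φ sin δ + cos φ cos δ sin H₀ = 1.8621×-0.15471×-0.87798 + 0.98796×0.47869×0.95787 = 0.252933 + 0.453002 = 0.705935.
Q̄ = (S₀/π) × [bracket] = (2367/π) × 0.705935 = 531.88 W/m².
— Configuration B (φ=-8.9°):
cos H₀ = −tan(-8.9°) tan(+22.700°) = 0.0655, H₀ = 1.5052 rad.
Bracket: H₀ sin φ sin δ + cos φ cos δ sin H₀ = 1.5052×-0.15471×0.38591 + 0.98796×0.92254×0.99785 = -0.089867 + 0.909473 = 0.819606.
Q̄ = (S₀/π) × [bracket] = (2367/π) × 0.819606 = 617.52 W/m².
Ratio Q̄_A / Q̄_B = 531.88 / 617.52 = 0.8613.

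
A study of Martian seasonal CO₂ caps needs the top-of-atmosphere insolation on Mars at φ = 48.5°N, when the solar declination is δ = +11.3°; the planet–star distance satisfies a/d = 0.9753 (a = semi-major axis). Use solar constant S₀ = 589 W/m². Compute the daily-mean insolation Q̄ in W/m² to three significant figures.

cos H₀ = −tan(+48.5°) tan(+11.300°) = -0.2259, H₀ = 1.7986 rad.
Bracket: H₀ sin φ sin δ + cos φ cos δ sin H₀ = 1.7986×0.74896×0.19595 + 0.66262×0.98061×0.97416 = 0.263960 + 0.632982 = 0.896942.
Inverse-square distance factor (a/d)² = 0.9753² = 0.951210.
Q̄ = (S₀/π) × 0.951210 × [bracket] = (589/π) × 0.951210 × 0.896942 = 160.0 W/m².

Q̄ ≈ 160 W/m²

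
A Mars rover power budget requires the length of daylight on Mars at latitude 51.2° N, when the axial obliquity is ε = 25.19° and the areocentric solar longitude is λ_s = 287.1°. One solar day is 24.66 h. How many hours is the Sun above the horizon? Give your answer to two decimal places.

sin δ = sin 25.19° × sin 287.1° = -0.40681, so δ = -24.004°.
cos H₀ = −tan φ · tan δ = −tan(+51.2°) × tan(-24.004°) = 0.5539, so H₀ = 0.9838 rad = 56.37°.
Daylight = 2H₀/(2π) × 24.66 h = (0.9838/π) × 24.66 = 7.72 h.

7.72 h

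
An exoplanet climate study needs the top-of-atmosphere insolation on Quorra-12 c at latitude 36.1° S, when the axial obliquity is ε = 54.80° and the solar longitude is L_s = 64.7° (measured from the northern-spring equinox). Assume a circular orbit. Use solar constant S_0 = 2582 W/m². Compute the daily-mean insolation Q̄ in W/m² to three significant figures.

Solar declination: sin δ = sin ε · sin L_s = sin 54.80° × sin 64.7° = 0.73877, so δ = +47.626°.
cos h₀ = −tan(-36.1°) tan(+47.626°) = 0.7993, h₀ = 0.6446 rad.
Bracket: h₀ sin ϕ sin δ + cos ϕ cos δ sin h₀ = 0.6446×-0.58920×0.73877 + 0.80799×0.67396×0.60089 = -0.280584 + 0.327216 = 0.046632.
Q̄ = (S_0/π) × [bracket] = (2582/π) × 0.046632 = 38.33 W/m².

Q̄ ≈ 38.3 W/m²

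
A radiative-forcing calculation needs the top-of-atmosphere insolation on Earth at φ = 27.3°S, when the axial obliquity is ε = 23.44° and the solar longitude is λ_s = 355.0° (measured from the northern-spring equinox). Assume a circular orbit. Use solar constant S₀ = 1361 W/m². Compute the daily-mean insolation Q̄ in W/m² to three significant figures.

Solar declination: sin δ = sin ε · sin λ_s = sin 23.44° × sin 355.0° = -0.03467, so δ = -1.987°.
cos H₀ = −tan(-27.3°) tan(-1.987°) = -0.0179, H₀ = 1.5887 rad.
Bracket: H₀ sin φ sin δ + cos φ cos δ sin H₀ = 1.5887×-0.45865×-0.03467 + 0.88862×0.99940×0.99984 = 0.025263 + 0.887945 = 0.913208.
Q̄ = (S₀/π) × [bracket] = (1361/π) × 0.913208 = 395.6 W/m².

Q̄ ≈ 396 W/m²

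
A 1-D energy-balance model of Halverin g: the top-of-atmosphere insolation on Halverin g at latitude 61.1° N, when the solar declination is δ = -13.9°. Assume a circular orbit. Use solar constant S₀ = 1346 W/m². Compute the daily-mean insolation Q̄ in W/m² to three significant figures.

cos H₀ = −tan(+61.1°) tan(-13.900°) = 0.4483, H₀ = 1.1059 rad.
Bracket: H₀ sin φ sin δ + cos φ cos δ sin H₀ = 1.1059×0.87546×-0.24023 + 0.48328×0.97072×0.89388 = -0.232584 + 0.419346 = 0.186762.
Q̄ = (S₀/π) × [bracket] = (1346/π) × 0.186762 = 80.02 W/m².

Q̄ ≈ 80.0 W/m²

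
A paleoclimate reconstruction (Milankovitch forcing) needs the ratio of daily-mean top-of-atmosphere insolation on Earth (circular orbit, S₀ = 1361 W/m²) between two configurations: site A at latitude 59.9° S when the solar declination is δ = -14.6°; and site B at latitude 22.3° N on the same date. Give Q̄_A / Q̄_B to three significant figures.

— Configuration A (φ=-59.9°):
cos H₀ = −tan(-59.9°) tan(-14.600°) = -0.4494, H₀ = 2.0368 rad.
Bracket: H₀ sin φ sin δ + cos φ cos δ sin H₀ = 2.0368×-0.86515×-0.25207 + 0.50151×0.96771×0.89335 = 0.444182 + 0.433557 = 0.877739.
Q̄ = (S₀/π) × [bracket] = (1361/π) × 0.877739 = 380.25 W/m².
— Configuration B (φ=+22.3°):
cos H₀ = −tan(+22.3°) tan(-14.600°) = 0.1068, H₀ = 1.4638 rad.
Bracket: H₀ sin φ sin δ + cos φ cos δ sin H₀ = 1.4638×0.37946×-0.25207 + 0.92521×0.96771×0.99428 = -0.140013 + 0.890214 = 0.750201.
Q̄ = (S₀/π) × [bracket] = (1361/π) × 0.750201 = 325.00 W/m².
Ratio Q̄_A / Q̄_B = 380.25 / 325.00 = 1.170.

Q̄_A / Q̄_B ≈ 1.17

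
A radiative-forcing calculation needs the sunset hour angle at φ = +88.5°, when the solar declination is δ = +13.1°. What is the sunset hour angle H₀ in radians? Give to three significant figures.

Sunrise equation: cos H₀ = −tan φ · tan δ = -8.8867 ≤ −1, so the Sun never sets (polar day) and H₀ = π.

H₀ = 3.14 rad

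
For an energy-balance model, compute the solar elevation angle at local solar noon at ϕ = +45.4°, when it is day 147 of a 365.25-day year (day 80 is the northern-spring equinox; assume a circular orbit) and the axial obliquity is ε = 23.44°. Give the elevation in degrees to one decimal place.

65.9°

Solar longitude: L_s = 360° × (147 − 80)/365.25 = 66.037°.
sin δ = sin 23.44° × sin 66.037° = 0.36350, so δ = +21.315°.
At local noon the hour angle is zero, so the zenith angle equals |ϕ − δ| = |+45.4° − (+21.315°)| = 24.085°.
Elevation = 90° − 24.085° = 65.9°.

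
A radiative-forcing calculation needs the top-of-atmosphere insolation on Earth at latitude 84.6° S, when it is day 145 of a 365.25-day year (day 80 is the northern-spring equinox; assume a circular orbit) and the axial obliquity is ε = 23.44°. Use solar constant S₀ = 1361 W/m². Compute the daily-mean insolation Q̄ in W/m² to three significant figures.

Solar longitude: λ_s = 360° × (145 − 80)/365.25 = 64.066°.
sin δ = sin 23.44° × sin 64.066° = 0.35773, so δ = +20.961°.
cos H₀ = −tan(-84.6°) tan(+20.961°) = 4.0526 ≥ 1 ⇒ polar night, H₀ = 0 and Q̄ = 0.

Q̄ ≈ 0.00 W/m²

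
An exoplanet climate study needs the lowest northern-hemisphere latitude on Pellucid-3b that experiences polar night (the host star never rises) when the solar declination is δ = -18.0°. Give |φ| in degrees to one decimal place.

Polar night requires cos H₀ = −tan φ tan δ ≥ 1, i.e. tan φ tan δ ≤ −1.
The boundary is |tan φ| · |tan δ| = 1, so |φ| = 90° − |δ| = 90° − 18.0° = 72.0° in the northern hemisphere.

|φ| = 72.0°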